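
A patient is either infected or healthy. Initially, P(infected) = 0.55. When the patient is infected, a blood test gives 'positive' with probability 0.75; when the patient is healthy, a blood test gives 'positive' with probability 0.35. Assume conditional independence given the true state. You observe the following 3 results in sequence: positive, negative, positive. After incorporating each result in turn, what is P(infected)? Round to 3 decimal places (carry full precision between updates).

0.683

After 'positive': P(infected) = 0.75·0.5500 / (0.75·0.5500 + 0.35·0.4500) ≈ 0.7237
After 'negative': P(infected) = 0.25·0.7237 / (0.25·0.7237 + 0.65·0.2763) ≈ 0.5018
After 'positive': P(infected) = 0.75·0.5018 / (0.75·0.5018 + 0.35·0.4982) ≈ 0.6834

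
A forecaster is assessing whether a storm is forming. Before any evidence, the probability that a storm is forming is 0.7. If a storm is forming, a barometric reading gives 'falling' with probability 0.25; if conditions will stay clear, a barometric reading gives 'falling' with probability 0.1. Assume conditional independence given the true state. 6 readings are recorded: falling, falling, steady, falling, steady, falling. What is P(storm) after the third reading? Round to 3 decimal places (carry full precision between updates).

0.924

After 'falling': P(storm) = 0.25·0.7000 / (0.25·0.7000 + 0.1·0.3000) ≈ 0.8537
After 'falling': P(storm) = 0.25·0.8537 / (0.25·0.8537 + 0.1·0.1463) ≈ 0.9358
After 'steady': P(storm) = 0.75·0.9358 / (0.75·0.9358 + 0.9·0.0642) ≈ 0.9240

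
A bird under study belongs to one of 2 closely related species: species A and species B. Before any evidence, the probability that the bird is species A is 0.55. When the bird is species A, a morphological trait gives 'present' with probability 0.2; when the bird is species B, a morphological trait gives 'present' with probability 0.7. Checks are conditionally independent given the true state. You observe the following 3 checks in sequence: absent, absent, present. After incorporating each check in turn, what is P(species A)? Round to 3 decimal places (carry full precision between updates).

After 'absent': P(species A) = 0.8·0.5500 / (0.8·0.5500 + 0.3·0.4500) ≈ 0.7652
After 'absent': P(species A) = 0.8·0.7652 / (0.8·0.7652 + 0.3·0.2348) ≈ 0.8968
After 'present': P(species A) = 0.2·0.8968 / (0.2·0.8968 + 0.7·0.1032) ≈ 0.7129

0.713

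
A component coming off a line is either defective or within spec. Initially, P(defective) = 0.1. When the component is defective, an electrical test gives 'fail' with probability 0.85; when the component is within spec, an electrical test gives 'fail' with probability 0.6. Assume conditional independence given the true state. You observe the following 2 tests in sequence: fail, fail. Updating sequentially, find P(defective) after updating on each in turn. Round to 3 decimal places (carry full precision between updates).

After 'fail': P(defective) = 0.85·0.1000 / (0.85·0.1000 + 0.6·0.9000) ≈ 0.1360
After 'fail': P(defective) = 0.85·0.1360 / (0.85·0.1360 + 0.6·0.8640) ≈ 0.1823

0.182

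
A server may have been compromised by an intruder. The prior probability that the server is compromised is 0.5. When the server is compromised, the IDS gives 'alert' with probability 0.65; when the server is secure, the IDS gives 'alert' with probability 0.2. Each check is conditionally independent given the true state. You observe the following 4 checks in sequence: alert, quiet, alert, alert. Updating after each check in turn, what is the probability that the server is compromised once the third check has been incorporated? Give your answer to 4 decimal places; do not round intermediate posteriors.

0.8221

After 'alert': P(compromised) = 0.65·0.5000 / (0.65·0.5000 + 0.2·0.5000) ≈ 0.7647
After 'quiet': P(compromised) = 0.35·0.7647 / (0.35·0.7647 + 0.8·0.2353) ≈ 0.5871
After 'alert': P(compromised) = 0.65·0.5871 / (0.65·0.5871 + 0.2·0.4129) ≈ 0.8221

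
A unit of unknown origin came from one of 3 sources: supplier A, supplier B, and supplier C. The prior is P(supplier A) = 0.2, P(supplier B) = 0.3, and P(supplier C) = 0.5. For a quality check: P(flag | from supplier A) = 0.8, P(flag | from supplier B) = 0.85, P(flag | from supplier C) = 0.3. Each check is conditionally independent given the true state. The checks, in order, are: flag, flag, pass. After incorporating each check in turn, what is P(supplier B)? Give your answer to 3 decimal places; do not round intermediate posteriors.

Each posterior becomes the prior for the next update.
After 'flag': normaliser = 0.8·0.2000 + 0.85·0.3000 + 0.3·0.5000; P(supplier A) ≈ 0.2832, P(supplier B) ≈ 0.4513, P(supplier C) ≈ 0.2655
After 'flag': normaliser = 0.8·0.2832 + 0.85·0.4513 + 0.3·0.2655; P(supplier A) ≈ 0.3284, P(supplier B) ≈ 0.5561, P(supplier C) ≈ 0.1155
After 'pass': normaliser = 0.2·0.3284 + 0.15·0.5561 + 0.7·0.1155; P(supplier A) ≈ 0.2857, P(supplier B) ≈ 0.3628, P(supplier C) ≈ 0.3515

0.363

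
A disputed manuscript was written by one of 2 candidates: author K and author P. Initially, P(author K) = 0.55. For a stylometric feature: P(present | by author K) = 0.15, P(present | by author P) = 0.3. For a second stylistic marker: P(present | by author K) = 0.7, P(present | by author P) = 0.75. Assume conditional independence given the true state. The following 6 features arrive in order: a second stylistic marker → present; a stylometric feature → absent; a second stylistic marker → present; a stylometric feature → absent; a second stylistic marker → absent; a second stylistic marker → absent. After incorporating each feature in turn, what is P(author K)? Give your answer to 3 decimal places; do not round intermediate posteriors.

After a second stylistic marker='present': P(author K) = 0.7·0.5500 / (0.7·0.5500 + 0.75·0.4500) ≈ 0.5329
After a stylometric feature='absent': P(author K) = 0.85·0.5329 / (0.85·0.5329 + 0.7·0.4671) ≈ 0.5807
After a second stylistic marker='present': P(author K) = 0.7·0.5807 / (0.7·0.5807 + 0.75·0.4193) ≈ 0.5639
After a stylometric feature='absent': P(author K) = 0.85·0.5639 / (0.85·0.5639 + 0.7·0.4361) ≈ 0.6109
After a second stylistic marker='absent': P(author K) = 0.3·0.6109 / (0.3·0.6109 + 0.25·0.3891) ≈ 0.6532
After a second stylistic marker='absent': P(author K) = 0.3·0.6532 / (0.3·0.6532 + 0.25·0.3468) ≈ 0.6933

0.693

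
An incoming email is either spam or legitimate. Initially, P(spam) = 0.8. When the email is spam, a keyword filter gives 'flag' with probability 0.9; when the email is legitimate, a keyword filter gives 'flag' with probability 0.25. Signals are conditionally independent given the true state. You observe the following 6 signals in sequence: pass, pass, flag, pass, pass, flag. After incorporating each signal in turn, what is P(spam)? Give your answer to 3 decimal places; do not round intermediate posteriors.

Each posterior becomes the prior for the next update.
After 'pass': P(spam) = 0.1·0.8000 / (0.1·0.8000 + 0.75·0.2000) ≈ 0.3478
After 'pass': P(spam) = 0.1·0.3478 / (0.1·0.3478 + 0.75·0.6522) ≈ 0.0664
After 'flag': P(spam) = 0.9·0.0664 / (0.9·0.0664 + 0.25·0.9336) ≈ 0.2038
After 'pass': P(spam) = 0.1·0.2038 / (0.1·0.2038 + 0.75·0.7962) ≈ 0.0330
After 'pass': P(spam) = 0.1·0.0330 / (0.1·0.0330 + 0.75·0.9670) ≈ 0.0045
After 'flag': P(spam) = 0.9·0.0045 / (0.9·0.0045 + 0.25·0.9955) ≈ 0.0161

0.016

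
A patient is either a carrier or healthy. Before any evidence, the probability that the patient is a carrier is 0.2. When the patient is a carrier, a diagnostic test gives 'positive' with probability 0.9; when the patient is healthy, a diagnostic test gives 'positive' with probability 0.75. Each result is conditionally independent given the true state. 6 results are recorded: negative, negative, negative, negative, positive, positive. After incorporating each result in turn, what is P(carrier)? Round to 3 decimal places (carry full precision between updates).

Each posterior becomes the prior for the next update.
After 'negative': P(carrier) = 0.1·0.2000 / (0.1·0.2000 + 0.25·0.8000) ≈ 0.0909
After 'negative': P(carrier) = 0.1·0.0909 / (0.1·0.0909 + 0.25·0.9091) ≈ 0.0385
After 'negative': P(carrier) = 0.1·0.0385 / (0.1·0.0385 + 0.25·0.9615) ≈ 0.0157
After 'negative': P(carrier) = 0.1·0.0157 / (0.1·0.0157 + 0.25·0.9843) ≈ 0.0064
After 'positive': P(carrier) = 0.9·0.0064 / (0.9·0.0064 + 0.75·0.9936) ≈ 0.0076
After 'positive': P(carrier) = 0.9·0.0076 / (0.9·0.0076 + 0.75·0.9924) ≈ 0.0091

0.009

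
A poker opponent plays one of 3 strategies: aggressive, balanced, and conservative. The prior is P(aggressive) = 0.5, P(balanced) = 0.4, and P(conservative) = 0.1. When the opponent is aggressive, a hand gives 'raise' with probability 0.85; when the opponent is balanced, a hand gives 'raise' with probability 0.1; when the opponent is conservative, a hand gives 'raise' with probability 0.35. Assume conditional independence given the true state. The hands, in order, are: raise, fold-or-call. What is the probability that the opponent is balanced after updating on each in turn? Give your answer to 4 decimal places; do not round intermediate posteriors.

After 'raise': normaliser = 0.85·0.5000 + 0.1·0.4000 + 0.35·0.1000; P(aggressive) ≈ 0.8500, P(balanced) ≈ 0.0800, P(conservative) ≈ 0.0700
After 'fold-or-call': normaliser = 0.15·0.8500 + 0.9·0.0800 + 0.65·0.0700; P(aggressive) ≈ 0.5204, P(balanced) ≈ 0.2939, P(conservative) ≈ 0.1857

0.2939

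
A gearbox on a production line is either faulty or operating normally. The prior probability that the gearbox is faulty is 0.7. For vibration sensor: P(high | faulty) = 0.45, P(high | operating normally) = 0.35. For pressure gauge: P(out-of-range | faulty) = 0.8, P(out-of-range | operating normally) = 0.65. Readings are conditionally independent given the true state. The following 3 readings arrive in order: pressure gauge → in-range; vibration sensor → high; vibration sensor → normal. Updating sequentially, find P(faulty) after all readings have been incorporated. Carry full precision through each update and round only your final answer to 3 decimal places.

After pressure gauge='in-range': P(faulty) = 0.2·0.7000 / (0.2·0.7000 + 0.35·0.3000) ≈ 0.5714
After vibration sensor='high': P(faulty) = 0.45·0.5714 / (0.45·0.5714 + 0.35·0.4286) ≈ 0.6316
After vibration sensor='normal': P(faulty) = 0.55·0.6316 / (0.55·0.6316 + 0.65·0.3684) ≈ 0.5919

0.592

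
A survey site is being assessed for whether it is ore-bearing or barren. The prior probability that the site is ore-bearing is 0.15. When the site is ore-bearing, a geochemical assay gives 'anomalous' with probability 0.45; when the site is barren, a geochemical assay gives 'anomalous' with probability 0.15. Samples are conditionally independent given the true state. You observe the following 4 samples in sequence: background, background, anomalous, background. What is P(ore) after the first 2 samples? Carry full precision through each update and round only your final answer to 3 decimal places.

After 'background': P(ore) = 0.55·0.1500 / (0.55·0.1500 + 0.85·0.8500) ≈ 0.1025
After 'background': P(ore) = 0.55·0.1025 / (0.55·0.1025 + 0.85·0.8975) ≈ 0.0688

0.069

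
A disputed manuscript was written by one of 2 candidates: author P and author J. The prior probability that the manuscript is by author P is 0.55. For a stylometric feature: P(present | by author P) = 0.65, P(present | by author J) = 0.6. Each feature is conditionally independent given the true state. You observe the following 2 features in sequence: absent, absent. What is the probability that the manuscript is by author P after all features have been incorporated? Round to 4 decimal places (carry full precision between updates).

After 'absent': P(author P) = 0.35·0.5500 / (0.35·0.5500 + 0.4·0.4500) ≈ 0.5168
After 'absent': P(author P) = 0.35·0.5168 / (0.35·0.5168 + 0.4·0.4832) ≈ 0.4834

0.4834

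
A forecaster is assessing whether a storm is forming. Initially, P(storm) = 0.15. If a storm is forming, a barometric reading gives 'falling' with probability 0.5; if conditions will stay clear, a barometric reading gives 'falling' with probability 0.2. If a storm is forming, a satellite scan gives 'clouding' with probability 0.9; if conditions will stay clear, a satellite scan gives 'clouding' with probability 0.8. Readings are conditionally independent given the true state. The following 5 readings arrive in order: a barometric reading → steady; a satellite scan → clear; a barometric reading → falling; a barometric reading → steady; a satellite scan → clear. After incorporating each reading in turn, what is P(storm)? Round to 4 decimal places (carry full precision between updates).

After a barometric reading='steady': P(storm) = 0.5·0.1500 / (0.5·0.1500 + 0.8·0.8500) ≈ 0.0993
After a satellite scan='clear': P(storm) = 0.1·0.0993 / (0.1·0.0993 + 0.2·0.9007) ≈ 0.0523
After a barometric reading='falling': P(storm) = 0.5·0.0523 / (0.5·0.0523 + 0.2·0.9477) ≈ 0.1212
After a barometric reading='steady': P(storm) = 0.5·0.1212 / (0.5·0.1212 + 0.8·0.8788) ≈ 0.0793
After a satellite scan='clear': P(storm) = 0.1·0.0793 / (0.1·0.0793 + 0.2·0.9207) ≈ 0.0413

0.0413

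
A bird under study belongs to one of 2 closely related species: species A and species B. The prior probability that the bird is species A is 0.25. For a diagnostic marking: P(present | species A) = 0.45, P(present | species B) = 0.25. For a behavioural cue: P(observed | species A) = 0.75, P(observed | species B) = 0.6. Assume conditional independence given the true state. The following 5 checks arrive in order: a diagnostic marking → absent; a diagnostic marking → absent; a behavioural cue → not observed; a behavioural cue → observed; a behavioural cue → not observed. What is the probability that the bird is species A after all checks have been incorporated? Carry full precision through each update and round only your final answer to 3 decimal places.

0.080

After a diagnostic marking='absent': P(species A) = 0.55·0.2500 / (0.55·0.2500 + 0.75·0.7500) ≈ 0.1964
After a diagnostic marking='absent': P(species A) = 0.55·0.1964 / (0.55·0.1964 + 0.75·0.8036) ≈ 0.1520
After a behavioural cue='not observed': P(species A) = 0.25·0.1520 / (0.25·0.1520 + 0.4·0.8480) ≈ 0.1007
After a behavioural cue='observed': P(species A) = 0.75·0.1007 / (0.75·0.1007 + 0.6·0.8993) ≈ 0.1228
After a behavioural cue='not observed': P(species A) = 0.25·0.1228 / (0.25·0.1228 + 0.4·0.8772) ≈ 0.0805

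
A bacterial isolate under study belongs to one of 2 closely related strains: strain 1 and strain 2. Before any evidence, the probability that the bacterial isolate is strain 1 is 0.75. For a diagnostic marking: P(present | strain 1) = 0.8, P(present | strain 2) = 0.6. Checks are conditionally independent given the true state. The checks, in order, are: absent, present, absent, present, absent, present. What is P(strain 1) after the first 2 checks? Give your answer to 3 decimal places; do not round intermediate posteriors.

After 'absent': P(strain 1) = 0.2·0.7500 / (0.2·0.7500 + 0.4·0.2500) ≈ 0.6000
After 'present': P(strain 1) = 0.8·0.6000 / (0.8·0.6000 + 0.6·0.4000) ≈ 0.6667

0.667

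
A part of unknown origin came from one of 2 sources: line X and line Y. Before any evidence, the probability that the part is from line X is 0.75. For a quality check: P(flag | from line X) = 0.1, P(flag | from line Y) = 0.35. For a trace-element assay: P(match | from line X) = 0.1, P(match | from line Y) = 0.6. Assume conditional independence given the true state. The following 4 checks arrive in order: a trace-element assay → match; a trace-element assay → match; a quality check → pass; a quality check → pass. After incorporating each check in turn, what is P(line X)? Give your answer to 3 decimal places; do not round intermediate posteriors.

After a trace-element assay='match': P(line X) = 0.1·0.7500 / (0.1·0.7500 + 0.6·0.2500) ≈ 0.3333
After a trace-element assay='match': P(line X) = 0.1·0.3333 / (0.1·0.3333 + 0.6·0.6667) ≈ 0.0769
After a quality check='pass': P(line X) = 0.9·0.0769 / (0.9·0.0769 + 0.65·0.9231) ≈ 0.1034
After a quality check='pass': P(line X) = 0.9·0.1034 / (0.9·0.1034 + 0.65·0.8966) ≈ 0.1378

0.138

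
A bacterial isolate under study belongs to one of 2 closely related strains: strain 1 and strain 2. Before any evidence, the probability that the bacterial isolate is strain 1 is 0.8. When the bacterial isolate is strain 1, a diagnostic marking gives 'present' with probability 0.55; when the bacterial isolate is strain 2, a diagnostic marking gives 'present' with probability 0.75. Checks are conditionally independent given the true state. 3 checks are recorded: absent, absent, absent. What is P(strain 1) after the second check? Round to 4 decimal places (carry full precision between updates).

0.9284

After 'absent': P(strain 1) = 0.45·0.8000 / (0.45·0.8000 + 0.25·0.2000) ≈ 0.8780
After 'absent': P(strain 1) = 0.45·0.8780 / (0.45·0.8780 + 0.25·0.1220) ≈ 0.9284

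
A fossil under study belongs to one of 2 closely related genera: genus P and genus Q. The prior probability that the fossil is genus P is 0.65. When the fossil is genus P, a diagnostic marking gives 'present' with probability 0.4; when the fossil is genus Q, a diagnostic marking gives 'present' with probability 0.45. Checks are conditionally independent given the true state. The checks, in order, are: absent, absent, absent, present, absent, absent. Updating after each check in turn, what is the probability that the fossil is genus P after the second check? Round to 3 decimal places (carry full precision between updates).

0.688

After 'absent': P(genus P) = 0.6·0.6500 / (0.6·0.6500 + 0.55·0.3500) ≈ 0.6695
After 'absent': P(genus P) = 0.6·0.6695 / (0.6·0.6695 + 0.55·0.3305) ≈ 0.6885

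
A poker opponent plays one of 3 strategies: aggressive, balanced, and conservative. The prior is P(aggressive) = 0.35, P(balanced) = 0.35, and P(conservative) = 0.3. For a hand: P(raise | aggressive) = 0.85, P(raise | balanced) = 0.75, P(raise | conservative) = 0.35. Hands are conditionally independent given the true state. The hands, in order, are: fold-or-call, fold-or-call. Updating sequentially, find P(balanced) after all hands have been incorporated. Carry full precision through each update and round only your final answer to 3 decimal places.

After 'fold-or-call': normaliser = 0.15·0.3500 + 0.25·0.3500 + 0.65·0.3000; P(aggressive) ≈ 0.1567, P(balanced) ≈ 0.2612, P(conservative) ≈ 0.5821
After 'fold-or-call': normaliser = 0.15·0.1567 + 0.25·0.2612 + 0.65·0.5821; P(aggressive) ≈ 0.0503, P(balanced) ≈ 0.1398, P(conservative) ≈ 0.8099

0.140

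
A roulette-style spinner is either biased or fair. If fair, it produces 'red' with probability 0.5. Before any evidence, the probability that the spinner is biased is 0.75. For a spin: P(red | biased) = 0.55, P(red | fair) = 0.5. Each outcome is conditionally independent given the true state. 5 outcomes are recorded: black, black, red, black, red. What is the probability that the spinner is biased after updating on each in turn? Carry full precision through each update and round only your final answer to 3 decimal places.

0.726

After 'black': P(biased) = 0.45·0.7500 / (0.45·0.7500 + 0.5·0.2500) ≈ 0.7297
After 'black': P(biased) = 0.45·0.7297 / (0.45·0.7297 + 0.5·0.2703) ≈ 0.7085
After 'red': P(biased) = 0.55·0.7085 / (0.55·0.7085 + 0.5·0.2915) ≈ 0.7277
After 'black': P(biased) = 0.45·0.7277 / (0.45·0.7277 + 0.5·0.2723) ≈ 0.7064
After 'red': P(biased) = 0.55·0.7064 / (0.55·0.7064 + 0.5·0.2936) ≈ 0.7257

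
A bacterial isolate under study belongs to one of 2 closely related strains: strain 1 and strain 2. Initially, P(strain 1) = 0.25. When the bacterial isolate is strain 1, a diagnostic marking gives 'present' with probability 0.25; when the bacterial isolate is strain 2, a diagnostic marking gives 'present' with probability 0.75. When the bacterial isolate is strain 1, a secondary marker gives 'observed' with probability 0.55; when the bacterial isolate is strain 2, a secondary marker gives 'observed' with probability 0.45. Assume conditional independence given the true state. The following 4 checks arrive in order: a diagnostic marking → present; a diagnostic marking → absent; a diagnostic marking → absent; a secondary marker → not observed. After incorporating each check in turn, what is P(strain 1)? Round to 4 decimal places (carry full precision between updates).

After a diagnostic marking='present': P(strain 1) = 0.25·0.2500 / (0.25·0.2500 + 0.75·0.7500) ≈ 0.1000
After a diagnostic marking='absent': P(strain 1) = 0.75·0.1000 / (0.75·0.1000 + 0.25·0.9000) ≈ 0.2500
After a diagnostic marking='absent': P(strain 1) = 0.75·0.2500 / (0.75·0.2500 + 0.25·0.7500) ≈ 0.5000
After a secondary marker='not observed': P(strain 1) = 0.45·0.5000 / (0.45·0.5000 + 0.55·0.5000) ≈ 0.4500

0.4500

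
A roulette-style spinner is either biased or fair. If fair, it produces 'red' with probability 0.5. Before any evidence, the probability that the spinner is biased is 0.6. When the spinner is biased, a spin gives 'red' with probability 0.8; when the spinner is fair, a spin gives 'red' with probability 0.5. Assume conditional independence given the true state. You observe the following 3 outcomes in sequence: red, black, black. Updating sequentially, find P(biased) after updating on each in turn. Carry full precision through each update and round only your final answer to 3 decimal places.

0.277

Each posterior becomes the prior for the next update.
After 'red': P(biased) = 0.8·0.6000 / (0.8·0.6000 + 0.5·0.4000) ≈ 0.7059
After 'black': P(biased) = 0.2·0.7059 / (0.2·0.7059 + 0.5·0.2941) ≈ 0.4898
After 'black': P(biased) = 0.2·0.4898 / (0.2·0.4898 + 0.5·0.5102) ≈ 0.2775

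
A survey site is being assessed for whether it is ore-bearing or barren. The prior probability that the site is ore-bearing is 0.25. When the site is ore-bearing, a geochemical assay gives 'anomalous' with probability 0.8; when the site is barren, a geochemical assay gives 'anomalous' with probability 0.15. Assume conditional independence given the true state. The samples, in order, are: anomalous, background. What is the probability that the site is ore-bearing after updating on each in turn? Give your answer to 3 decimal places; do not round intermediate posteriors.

0.295

After 'anomalous': P(ore) = 0.8·0.2500 / (0.8·0.2500 + 0.15·0.7500) ≈ 0.6400
After 'background': P(ore) = 0.2·0.6400 / (0.2·0.6400 + 0.85·0.3600) ≈ 0.2949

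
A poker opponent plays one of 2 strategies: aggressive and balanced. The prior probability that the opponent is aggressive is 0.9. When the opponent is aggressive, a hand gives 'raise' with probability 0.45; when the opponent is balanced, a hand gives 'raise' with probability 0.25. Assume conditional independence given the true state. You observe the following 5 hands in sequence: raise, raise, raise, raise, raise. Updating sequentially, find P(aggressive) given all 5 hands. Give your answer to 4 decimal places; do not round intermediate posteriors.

After 'raise': P(aggressive) = 0.45·0.9000 / (0.45·0.9000 + 0.25·0.1000) ≈ 0.9419
After 'raise': P(aggressive) = 0.45·0.9419 / (0.45·0.9419 + 0.25·0.0581) ≈ 0.9668
After 'raise': P(aggressive) = 0.45·0.9668 / (0.45·0.9668 + 0.25·0.0332) ≈ 0.9813
After 'raise': P(aggressive) = 0.45·0.9813 / (0.45·0.9813 + 0.25·0.0187) ≈ 0.9895
After 'raise': P(aggressive) = 0.45·0.9895 / (0.45·0.9895 + 0.25·0.0105) ≈ 0.9942

0.9942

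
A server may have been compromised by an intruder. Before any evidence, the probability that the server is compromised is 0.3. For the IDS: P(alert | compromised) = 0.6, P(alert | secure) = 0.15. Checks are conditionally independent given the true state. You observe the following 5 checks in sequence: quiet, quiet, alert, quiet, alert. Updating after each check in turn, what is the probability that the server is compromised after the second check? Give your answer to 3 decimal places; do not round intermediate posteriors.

Each posterior becomes the prior for the next update.
After 'quiet': P(compromised) = 0.4·0.3000 / (0.4·0.3000 + 0.85·0.7000) ≈ 0.1678
After 'quiet': P(compromised) = 0.4·0.1678 / (0.4·0.1678 + 0.85·0.8322) ≈ 0.0867

0.087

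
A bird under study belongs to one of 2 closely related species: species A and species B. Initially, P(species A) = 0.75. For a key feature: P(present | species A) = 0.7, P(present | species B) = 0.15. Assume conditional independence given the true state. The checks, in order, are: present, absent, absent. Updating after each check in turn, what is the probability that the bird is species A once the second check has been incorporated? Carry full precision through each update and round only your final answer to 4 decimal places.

After 'present': P(species A) = 0.7·0.7500 / (0.7·0.7500 + 0.15·0.2500) ≈ 0.9333
After 'absent': P(species A) = 0.3·0.9333 / (0.3·0.9333 + 0.85·0.0667) ≈ 0.8317

0.8317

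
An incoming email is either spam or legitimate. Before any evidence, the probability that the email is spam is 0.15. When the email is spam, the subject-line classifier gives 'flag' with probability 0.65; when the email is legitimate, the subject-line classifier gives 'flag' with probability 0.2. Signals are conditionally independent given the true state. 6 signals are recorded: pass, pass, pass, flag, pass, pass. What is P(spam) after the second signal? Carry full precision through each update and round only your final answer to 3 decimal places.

After 'pass': P(spam) = 0.35·0.1500 / (0.35·0.1500 + 0.8·0.8500) ≈ 0.0717
After 'pass': P(spam) = 0.35·0.0717 / (0.35·0.0717 + 0.8·0.9283) ≈ 0.0327

0.033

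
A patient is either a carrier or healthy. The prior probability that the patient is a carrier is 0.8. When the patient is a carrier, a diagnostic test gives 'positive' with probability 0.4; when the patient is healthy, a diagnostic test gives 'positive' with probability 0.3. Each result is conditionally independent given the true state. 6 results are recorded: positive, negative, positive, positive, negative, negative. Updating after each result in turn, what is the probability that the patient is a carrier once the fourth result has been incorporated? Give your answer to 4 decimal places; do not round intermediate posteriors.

0.8904

Apply Bayes' rule sequentially, carrying P(carrier) forward.
After 'positive': P(carrier) = 0.4·0.8000 / (0.4·0.8000 + 0.3·0.2000) ≈ 0.8421
After 'negative': P(carrier) = 0.6·0.8421 / (0.6·0.8421 + 0.7·0.1579) ≈ 0.8205
After 'positive': P(carrier) = 0.4·0.8205 / (0.4·0.8205 + 0.3·0.1795) ≈ 0.8591
After 'positive': P(carrier) = 0.4·0.8591 / (0.4·0.8591 + 0.3·0.1409) ≈ 0.8904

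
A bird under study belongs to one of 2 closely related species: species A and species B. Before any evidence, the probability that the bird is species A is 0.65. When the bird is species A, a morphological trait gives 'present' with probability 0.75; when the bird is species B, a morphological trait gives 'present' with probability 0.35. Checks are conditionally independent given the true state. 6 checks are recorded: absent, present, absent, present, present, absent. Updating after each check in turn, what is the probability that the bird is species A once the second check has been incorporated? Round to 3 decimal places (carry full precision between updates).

After 'absent': P(species A) = 0.25·0.6500 / (0.25·0.6500 + 0.65·0.3500) ≈ 0.4167
After 'present': P(species A) = 0.75·0.4167 / (0.75·0.4167 + 0.35·0.5833) ≈ 0.6048

0.605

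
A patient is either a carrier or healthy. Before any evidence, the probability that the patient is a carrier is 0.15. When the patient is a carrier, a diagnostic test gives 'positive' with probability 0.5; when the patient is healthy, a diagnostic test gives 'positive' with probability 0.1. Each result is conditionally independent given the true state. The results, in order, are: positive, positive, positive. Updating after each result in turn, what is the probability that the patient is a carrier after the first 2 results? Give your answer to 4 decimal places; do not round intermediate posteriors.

After 'positive': P(carrier) = 0.5·0.1500 / (0.5·0.1500 + 0.1·0.8500) ≈ 0.4688
After 'positive': P(carrier) = 0.5·0.4688 / (0.5·0.4688 + 0.1·0.5312) ≈ 0.8152

0.8152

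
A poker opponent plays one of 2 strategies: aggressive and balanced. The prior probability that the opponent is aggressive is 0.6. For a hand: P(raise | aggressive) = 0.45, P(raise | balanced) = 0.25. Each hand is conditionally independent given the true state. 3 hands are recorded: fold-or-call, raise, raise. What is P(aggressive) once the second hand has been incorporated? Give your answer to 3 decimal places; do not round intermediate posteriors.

Apply Bayes' rule sequentially, carrying P(aggressive) forward.
After 'fold-or-call': P(aggressive) = 0.55·0.6000 / (0.55·0.6000 + 0.75·0.4000) ≈ 0.5238
After 'raise': P(aggressive) = 0.45·0.5238 / (0.45·0.5238 + 0.25·0.4762) ≈ 0.6644

0.664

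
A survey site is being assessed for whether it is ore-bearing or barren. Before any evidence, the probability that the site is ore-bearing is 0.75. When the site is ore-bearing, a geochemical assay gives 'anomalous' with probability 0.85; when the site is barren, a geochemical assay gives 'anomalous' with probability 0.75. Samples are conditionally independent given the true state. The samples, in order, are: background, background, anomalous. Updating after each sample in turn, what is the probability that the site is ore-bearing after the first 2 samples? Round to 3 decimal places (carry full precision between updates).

Each posterior becomes the prior for the next update.
After 'background': P(ore) = 0.15·0.7500 / (0.15·0.7500 + 0.25·0.2500) ≈ 0.6429
After 'background': P(ore) = 0.15·0.6429 / (0.15·0.6429 + 0.25·0.3571) ≈ 0.5192

0.519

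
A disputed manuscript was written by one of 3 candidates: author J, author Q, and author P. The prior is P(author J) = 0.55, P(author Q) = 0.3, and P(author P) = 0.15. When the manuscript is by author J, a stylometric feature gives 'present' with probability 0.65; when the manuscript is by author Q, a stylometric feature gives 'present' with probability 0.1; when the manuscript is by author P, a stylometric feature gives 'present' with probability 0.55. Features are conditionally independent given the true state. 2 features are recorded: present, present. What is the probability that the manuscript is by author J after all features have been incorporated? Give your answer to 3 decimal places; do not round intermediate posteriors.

Apply Bayes' rule sequentially, carrying P(author J) forward.
After 'present': normaliser = 0.65·0.5500 + 0.1·0.3000 + 0.55·0.1500; P(author J) ≈ 0.7606, P(author Q) ≈ 0.0638, P(author P) ≈ 0.1755
After 'present': normaliser = 0.65·0.7606 + 0.1·0.0638 + 0.55·0.1755; P(author J) ≈ 0.8277, P(author Q) ≈ 0.0107, P(author P) ≈ 0.1616

0.828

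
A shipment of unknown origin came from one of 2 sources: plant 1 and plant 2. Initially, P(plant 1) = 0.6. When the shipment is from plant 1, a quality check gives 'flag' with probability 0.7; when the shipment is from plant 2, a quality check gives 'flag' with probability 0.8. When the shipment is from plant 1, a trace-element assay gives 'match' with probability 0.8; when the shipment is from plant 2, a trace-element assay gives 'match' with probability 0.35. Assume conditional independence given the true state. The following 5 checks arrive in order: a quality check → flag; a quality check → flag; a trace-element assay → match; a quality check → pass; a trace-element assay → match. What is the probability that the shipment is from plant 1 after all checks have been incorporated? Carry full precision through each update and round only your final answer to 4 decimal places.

0.9000

After a quality check='flag': P(plant 1) = 0.7·0.6000 / (0.7·0.6000 + 0.8·0.4000) ≈ 0.5676
After a quality check='flag': P(plant 1) = 0.7·0.5676 / (0.7·0.5676 + 0.8·0.4324) ≈ 0.5345
After a trace-element assay='match': P(plant 1) = 0.8·0.5345 / (0.8·0.5345 + 0.35·0.4655) ≈ 0.7241
After a quality check='pass': P(plant 1) = 0.3·0.7241 / (0.3·0.7241 + 0.2·0.2759) ≈ 0.7975
After a trace-element assay='match': P(plant 1) = 0.8·0.7975 / (0.8·0.7975 + 0.35·0.2025) ≈ 0.9000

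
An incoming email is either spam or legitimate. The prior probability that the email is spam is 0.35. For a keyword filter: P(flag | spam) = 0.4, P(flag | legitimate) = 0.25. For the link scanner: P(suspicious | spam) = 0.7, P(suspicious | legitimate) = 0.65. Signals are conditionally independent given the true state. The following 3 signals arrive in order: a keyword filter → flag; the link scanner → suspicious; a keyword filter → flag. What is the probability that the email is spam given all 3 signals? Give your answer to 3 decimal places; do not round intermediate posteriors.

0.598

After a keyword filter='flag': P(spam) = 0.4·0.3500 / (0.4·0.3500 + 0.25·0.6500) ≈ 0.4628
After the link scanner='suspicious': P(spam) = 0.7·0.4628 / (0.7·0.4628 + 0.65·0.5372) ≈ 0.4813
After a keyword filter='flag': P(spam) = 0.4·0.4813 / (0.4·0.4813 + 0.25·0.5187) ≈ 0.5975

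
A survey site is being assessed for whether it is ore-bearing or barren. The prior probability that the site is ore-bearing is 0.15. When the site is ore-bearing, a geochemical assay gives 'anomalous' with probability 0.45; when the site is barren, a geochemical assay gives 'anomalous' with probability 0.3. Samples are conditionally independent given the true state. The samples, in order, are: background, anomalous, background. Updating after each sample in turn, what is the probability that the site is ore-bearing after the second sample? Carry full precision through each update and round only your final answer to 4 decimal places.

After 'background': P(ore) = 0.55·0.1500 / (0.55·0.1500 + 0.7·0.8500) ≈ 0.1218
After 'anomalous': P(ore) = 0.45·0.1218 / (0.45·0.1218 + 0.3·0.8782) ≈ 0.1722

0.1722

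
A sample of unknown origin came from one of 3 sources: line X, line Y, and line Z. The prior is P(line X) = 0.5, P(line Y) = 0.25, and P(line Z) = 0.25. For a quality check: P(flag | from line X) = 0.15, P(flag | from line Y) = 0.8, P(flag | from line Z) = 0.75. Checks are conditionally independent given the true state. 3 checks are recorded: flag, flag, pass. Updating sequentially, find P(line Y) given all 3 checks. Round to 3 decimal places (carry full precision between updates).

0.417

After 'flag': normaliser = 0.15·0.5000 + 0.8·0.2500 + 0.75·0.2500; P(line X) ≈ 0.1622, P(line Y) ≈ 0.4324, P(line Z) ≈ 0.4054
After 'flag': normaliser = 0.15·0.1622 + 0.8·0.4324 + 0.75·0.4054; P(line X) ≈ 0.0361, P(line Y) ≈ 0.5130, P(line Z) ≈ 0.4509
After 'pass': normaliser = 0.85·0.0361 + 0.2·0.5130 + 0.25·0.4509; P(line X) ≈ 0.1246, P(line Y) ≈ 0.4171, P(line Z) ≈ 0.4582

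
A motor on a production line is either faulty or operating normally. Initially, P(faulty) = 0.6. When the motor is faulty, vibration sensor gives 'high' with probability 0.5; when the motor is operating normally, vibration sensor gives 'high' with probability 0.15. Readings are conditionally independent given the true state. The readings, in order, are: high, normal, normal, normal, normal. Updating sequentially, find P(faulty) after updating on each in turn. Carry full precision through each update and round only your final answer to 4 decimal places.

0.3745

After 'high': P(faulty) = 0.5·0.6000 / (0.5·0.6000 + 0.15·0.4000) ≈ 0.8333
After 'normal': P(faulty) = 0.5·0.8333 / (0.5·0.8333 + 0.85·0.1667) ≈ 0.7463
After 'normal': P(faulty) = 0.5·0.7463 / (0.5·0.7463 + 0.85·0.2537) ≈ 0.6337
After 'normal': P(faulty) = 0.5·0.6337 / (0.5·0.6337 + 0.85·0.3663) ≈ 0.5044
After 'normal': P(faulty) = 0.5·0.5044 / (0.5·0.5044 + 0.85·0.4956) ≈ 0.3745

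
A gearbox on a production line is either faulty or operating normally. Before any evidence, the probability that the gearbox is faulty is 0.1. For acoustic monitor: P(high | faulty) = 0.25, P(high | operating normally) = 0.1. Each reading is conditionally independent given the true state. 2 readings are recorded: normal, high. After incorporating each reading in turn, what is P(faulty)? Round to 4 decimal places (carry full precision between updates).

After 'normal': P(faulty) = 0.75·0.1000 / (0.75·0.1000 + 0.9·0.9000) ≈ 0.0847
After 'high': P(faulty) = 0.25·0.0847 / (0.25·0.0847 + 0.1·0.9153) ≈ 0.1880

0.1880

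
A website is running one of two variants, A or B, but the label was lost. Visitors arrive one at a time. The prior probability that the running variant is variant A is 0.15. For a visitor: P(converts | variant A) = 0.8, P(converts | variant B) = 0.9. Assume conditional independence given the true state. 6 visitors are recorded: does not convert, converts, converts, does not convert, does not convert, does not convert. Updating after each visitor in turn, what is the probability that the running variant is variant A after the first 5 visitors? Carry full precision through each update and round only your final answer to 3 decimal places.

0.527

Apply Bayes' rule sequentially, carrying P(A) forward.
After 'does not convert': P(A) = 0.2·0.1500 / (0.2·0.1500 + 0.1·0.8500) ≈ 0.2609
After 'converts': P(A) = 0.8·0.2609 / (0.8·0.2609 + 0.9·0.7391) ≈ 0.2388
After 'converts': P(A) = 0.8·0.2388 / (0.8·0.2388 + 0.9·0.7612) ≈ 0.2181
After 'does not convert': P(A) = 0.2·0.2181 / (0.2·0.2181 + 0.1·0.7819) ≈ 0.3580
After 'does not convert': P(A) = 0.2·0.3580 / (0.2·0.3580 + 0.1·0.6420) ≈ 0.5273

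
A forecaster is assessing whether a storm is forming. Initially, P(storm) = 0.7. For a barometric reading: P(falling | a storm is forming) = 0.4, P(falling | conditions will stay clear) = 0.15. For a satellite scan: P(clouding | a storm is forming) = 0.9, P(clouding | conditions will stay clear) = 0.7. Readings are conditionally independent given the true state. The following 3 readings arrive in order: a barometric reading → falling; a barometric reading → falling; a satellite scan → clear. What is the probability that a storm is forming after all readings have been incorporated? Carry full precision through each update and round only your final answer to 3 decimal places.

0.847

After a barometric reading='falling': P(storm) = 0.4·0.7000 / (0.4·0.7000 + 0.15·0.3000) ≈ 0.8615
After a barometric reading='falling': P(storm) = 0.4·0.8615 / (0.4·0.8615 + 0.15·0.1385) ≈ 0.9432
After a satellite scan='clear': P(storm) = 0.1·0.9432 / (0.1·0.9432 + 0.3·0.0568) ≈ 0.8469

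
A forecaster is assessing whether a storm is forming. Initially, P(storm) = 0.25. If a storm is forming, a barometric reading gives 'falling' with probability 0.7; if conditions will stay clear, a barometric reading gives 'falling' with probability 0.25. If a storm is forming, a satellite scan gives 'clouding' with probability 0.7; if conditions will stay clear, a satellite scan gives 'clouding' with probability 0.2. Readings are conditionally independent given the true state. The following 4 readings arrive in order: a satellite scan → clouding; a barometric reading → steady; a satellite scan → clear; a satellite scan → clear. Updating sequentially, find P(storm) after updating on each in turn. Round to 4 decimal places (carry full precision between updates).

After a satellite scan='clouding': P(storm) = 0.7·0.2500 / (0.7·0.2500 + 0.2·0.7500) ≈ 0.5385
After a barometric reading='steady': P(storm) = 0.3·0.5385 / (0.3·0.5385 + 0.75·0.4615) ≈ 0.3182
After a satellite scan='clear': P(storm) = 0.3·0.3182 / (0.3·0.3182 + 0.8·0.6818) ≈ 0.1489
After a satellite scan='clear': P(storm) = 0.3·0.1489 / (0.3·0.1489 + 0.8·0.8511) ≈ 0.0616

0.0616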